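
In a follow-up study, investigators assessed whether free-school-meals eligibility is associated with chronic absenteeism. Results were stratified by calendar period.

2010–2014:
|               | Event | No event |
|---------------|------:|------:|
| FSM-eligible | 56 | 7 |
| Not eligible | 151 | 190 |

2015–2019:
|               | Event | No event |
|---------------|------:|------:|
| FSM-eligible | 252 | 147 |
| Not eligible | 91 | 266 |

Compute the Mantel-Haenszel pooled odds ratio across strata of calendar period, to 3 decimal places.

OR_MH = Σ(aᵢdᵢ/nᵢ) / Σ(bᵢcᵢ/nᵢ), where nᵢ is the stratum total.
Stratum 1 (2010–2014): n = 404; a·d/n = 56·190/404 = 26.3366; b·c/n = 7·151/404 = 2.6163
Stratum 2 (2015–2019): n = 756; a·d/n = 252·266/756 = 88.6667; b·c/n = 147·91/756 = 17.6944
OR_MH = (26.3366 + 88.6667) / (2.6163 + 17.6944) = 115.0033 / 20.3108 = 5.66218

5.662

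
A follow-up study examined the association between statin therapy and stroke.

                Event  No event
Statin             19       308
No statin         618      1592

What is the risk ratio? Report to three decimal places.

0.208

Cells: a = 19, b = 308, c = 618, d = 1592.
Risk in exposed = 19/327 = 0.05810; risk in unexposed = 618/2210 = 0.27964.
RR = 0.05810 / 0.27964 = 0.20778
The risk is 79% lower among the exposed than among the unexposed.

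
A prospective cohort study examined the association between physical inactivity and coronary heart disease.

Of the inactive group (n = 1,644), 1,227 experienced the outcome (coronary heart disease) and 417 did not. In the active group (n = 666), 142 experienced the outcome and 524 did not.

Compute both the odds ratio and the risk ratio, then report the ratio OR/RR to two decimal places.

3.10

From the description: a = 1227, b = 417, c = 142, d = 524.
OR = (1227·524)/(417·142) = 642948/59214 = 10.85804
Risk in exposed = 1227/1644 = 0.74635; risk in unexposed = 142/666 = 0.21321; RR = 3.50049
OR/RR = 10.85804 / 3.50049 = 3.10186
The outcome is not rare, so the OR lies further from 1 than the RR.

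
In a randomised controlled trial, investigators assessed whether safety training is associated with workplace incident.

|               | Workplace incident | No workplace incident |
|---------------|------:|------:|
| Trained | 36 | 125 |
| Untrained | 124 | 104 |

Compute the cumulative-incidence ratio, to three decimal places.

Cells: a = 36, b = 125, c = 124, d = 104.
Risk in exposed = 36/161 = 0.22360; risk in unexposed = 124/228 = 0.54386.
RR = 0.22360 / 0.54386 = 0.41114
The risk is 59% lower among the exposed than among the unexposed.

0.411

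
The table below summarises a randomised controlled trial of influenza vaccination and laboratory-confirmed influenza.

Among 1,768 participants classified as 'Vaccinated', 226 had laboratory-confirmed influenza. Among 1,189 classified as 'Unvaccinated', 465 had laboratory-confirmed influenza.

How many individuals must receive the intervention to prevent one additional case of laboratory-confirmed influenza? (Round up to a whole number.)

4

Risk in treated group = 226/1768 = 0.12783; risk in control = 465/1189 = 0.39108.
Absolute risk reduction = 0.39108 − 0.12783 = 0.26326
NNT = 1 / ARR = 1 / 0.26326 = 3.799 → round up → 4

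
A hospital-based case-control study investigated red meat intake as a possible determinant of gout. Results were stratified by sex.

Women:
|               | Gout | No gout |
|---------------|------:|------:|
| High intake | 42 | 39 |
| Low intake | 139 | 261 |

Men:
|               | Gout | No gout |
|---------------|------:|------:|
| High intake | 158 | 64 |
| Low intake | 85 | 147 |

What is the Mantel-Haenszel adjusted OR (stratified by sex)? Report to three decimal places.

3.180

OR_MH = Σ(aᵢdᵢ/nᵢ) / Σ(bᵢcᵢ/nᵢ), where nᵢ is the stratum total.
Stratum 1 (Women): n = 481; a·d/n = 42·261/481 = 22.7900; b·c/n = 39·139/481 = 11.2703
Stratum 2 (Men): n = 454; a·d/n = 158·147/454 = 51.1586; b·c/n = 64·85/454 = 11.9824
OR_MH = (22.7900 + 51.1586) / (11.2703 + 11.9824) = 73.9486 / 23.2526 = 3.18022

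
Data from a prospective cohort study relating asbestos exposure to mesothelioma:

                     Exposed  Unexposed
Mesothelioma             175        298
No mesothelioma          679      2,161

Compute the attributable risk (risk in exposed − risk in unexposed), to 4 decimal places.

0.0837

Reading the table with exposure as columns: a = 175 (Exposed, case), b = 679 (Exposed, non-case), c = 298 (Unexposed, case), d = 2161.
Risk in exposed = 175/854 = 0.204918; risk in unexposed = 298/2459 = 0.121187.
Risk difference = 0.204918 − 0.121187 = 0.083731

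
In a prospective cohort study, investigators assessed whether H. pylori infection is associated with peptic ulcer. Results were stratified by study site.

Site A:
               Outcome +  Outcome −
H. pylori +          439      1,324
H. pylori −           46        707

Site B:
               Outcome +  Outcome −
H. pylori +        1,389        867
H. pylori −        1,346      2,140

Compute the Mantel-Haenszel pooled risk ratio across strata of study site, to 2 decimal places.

1.74

RR_MH = Σ(aᵢ·n₀ᵢ/nᵢ) / Σ(cᵢ·n₁ᵢ/nᵢ), with n₁ᵢ = aᵢ+bᵢ (exposed), n₀ᵢ = cᵢ+dᵢ (unexposed), nᵢ = n₁ᵢ+n₀ᵢ.
Stratum 1 (Site A): n₁ = 1763, n₀ = 753, n = 2516; a·n₀/n = 439·753/2516 = 131.3859; c·n₁/n = 46·1763/2516 = 32.2329
Stratum 2 (Site B): n₁ = 2256, n₀ = 3486, n = 5742; a·n₀/n = 1389·3486/5742 = 843.2696; c·n₁/n = 1346·2256/5742 = 528.8359
RR_MH = (131.3859 + 843.2696) / (32.2329 + 528.8359) = 974.6555 / 561.0689 = 1.73714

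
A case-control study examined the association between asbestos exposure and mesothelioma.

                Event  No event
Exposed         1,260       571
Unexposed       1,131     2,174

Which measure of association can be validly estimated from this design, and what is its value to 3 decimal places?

4.242

Cells: a = 1260, b = 571, c = 1131, d = 2174.
This is a case-control study: participants were sampled on outcome status, so risks in the source population cannot be estimated directly — relative risk is not valid here. The odds ratio is the appropriate measure.
OR = (a·d)/(b·c) = (1260 × 2174) / (571 × 1131) = 2739240 / 645801 = 4.24162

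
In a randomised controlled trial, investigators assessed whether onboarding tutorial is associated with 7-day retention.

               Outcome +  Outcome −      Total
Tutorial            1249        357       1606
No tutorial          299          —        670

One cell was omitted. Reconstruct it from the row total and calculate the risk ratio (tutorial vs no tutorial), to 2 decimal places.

1.74

The missing cell is in the unexposed row: 670 − 299 = 371.
So a = 1249, b = 357, c = 299, d = 371.
RR = [a/(a+b)] / [c/(c+d)] = (1249/1606) / (299/670) = 0.77771/0.44627 = 1.74269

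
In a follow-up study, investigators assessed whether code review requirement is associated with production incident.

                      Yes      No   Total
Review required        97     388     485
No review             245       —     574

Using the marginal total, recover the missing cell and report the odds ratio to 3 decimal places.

0.336

The missing cell is in the unexposed row: 574 − 245 = 329.
So a = 97, b = 388, c = 245, d = 329.
OR = (a·d)/(b·c) = (97 × 329) / (388 × 245) = 31913 / 95060 = 0.33571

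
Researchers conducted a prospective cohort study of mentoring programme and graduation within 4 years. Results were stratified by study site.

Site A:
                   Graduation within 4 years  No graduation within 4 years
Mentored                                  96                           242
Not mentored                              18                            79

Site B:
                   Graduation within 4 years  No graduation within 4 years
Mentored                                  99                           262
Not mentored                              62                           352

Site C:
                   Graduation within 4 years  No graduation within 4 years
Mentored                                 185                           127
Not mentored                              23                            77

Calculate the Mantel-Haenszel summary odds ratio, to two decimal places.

OR_MH = Σ(aᵢdᵢ/nᵢ) / Σ(bᵢcᵢ/nᵢ), where nᵢ is the stratum total.
Stratum 1 (Site A): n = 435; a·d/n = 96·79/435 = 17.4345; b·c/n = 242·18/435 = 10.0138
Stratum 2 (Site B): n = 775; a·d/n = 99·352/775 = 44.9652; b·c/n = 262·62/775 = 20.9600
Stratum 3 (Site C): n = 412; a·d/n = 185·77/412 = 34.5752; b·c/n = 127·23/412 = 7.0898
OR_MH = (17.4345 + 44.9652 + 34.5752) / (10.0138 + 20.9600 + 7.0898) = 96.9749 / 38.0636 = 2.54771

2.55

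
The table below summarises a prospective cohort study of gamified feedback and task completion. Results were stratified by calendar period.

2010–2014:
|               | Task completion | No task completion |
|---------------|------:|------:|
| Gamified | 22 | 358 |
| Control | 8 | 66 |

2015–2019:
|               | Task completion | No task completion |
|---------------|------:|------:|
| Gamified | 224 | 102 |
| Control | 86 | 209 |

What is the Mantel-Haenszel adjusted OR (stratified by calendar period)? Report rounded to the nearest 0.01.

OR_MH = Σ(aᵢdᵢ/nᵢ) / Σ(bᵢcᵢ/nᵢ), where nᵢ is the stratum total.
Stratum 1 (2010–2014): n = 454; a·d/n = 22·66/454 = 3.1982; b·c/n = 358·8/454 = 6.3084
Stratum 2 (2015–2019): n = 621; a·d/n = 224·209/621 = 75.3881; b·c/n = 102·86/621 = 14.1256
OR_MH = (3.1982 + 75.3881) / (6.3084 + 14.1256) = 78.5863 / 20.4340 = 3.84587

3.85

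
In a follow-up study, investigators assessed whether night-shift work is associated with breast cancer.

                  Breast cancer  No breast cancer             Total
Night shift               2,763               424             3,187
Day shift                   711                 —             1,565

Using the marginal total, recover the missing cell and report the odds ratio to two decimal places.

The missing cell is in the unexposed row: 1565 − 711 = 854.
So a = 2763, b = 424, c = 711, d = 854.
OR = (a·d)/(b·c) = (2763 × 854) / (424 × 711) = 2359602 / 301464 = 7.82714

7.83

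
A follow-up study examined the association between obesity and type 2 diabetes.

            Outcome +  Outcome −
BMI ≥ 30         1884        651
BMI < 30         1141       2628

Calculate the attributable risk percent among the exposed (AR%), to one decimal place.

Cells: a = 1884, b = 651, c = 1141, d = 2628.
Risk in exposed = 1884/2535 = 0.74320; risk in unexposed = 1141/3769 = 0.30273.
RR = 0.74320/0.30273 = 2.45495
AR% = (RR − 1)/RR × 100 = (2.45495 − 1)/2.45495 × 100 = 59.2660%

59.3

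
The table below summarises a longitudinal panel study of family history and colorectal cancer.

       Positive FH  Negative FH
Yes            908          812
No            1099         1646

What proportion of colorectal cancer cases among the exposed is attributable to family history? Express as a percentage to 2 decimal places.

26.98

Reading the table with exposure as columns: a = 908 (Positive FH, case), b = 1099 (Positive FH, non-case), c = 812 (Negative FH, case), d = 1646.
Risk in exposed = 908/2007 = 0.45242; risk in unexposed = 812/2458 = 0.33035.
RR = 0.45242/0.33035 = 1.36951
AR% = (RR − 1)/RR × 100 = (1.36951 − 1)/1.36951 × 100 = 26.9810%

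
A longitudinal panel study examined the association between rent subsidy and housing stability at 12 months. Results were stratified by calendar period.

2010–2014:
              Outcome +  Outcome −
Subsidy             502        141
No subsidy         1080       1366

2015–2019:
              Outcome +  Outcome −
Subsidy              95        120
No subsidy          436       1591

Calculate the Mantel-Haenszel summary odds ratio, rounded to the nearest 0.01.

OR_MH = Σ(aᵢdᵢ/nᵢ) / Σ(bᵢcᵢ/nᵢ), where nᵢ is the stratum total.
Stratum 1 (2010–2014): n = 3089; a·d/n = 502·1366/3089 = 221.9916; b·c/n = 141·1080/3089 = 49.2975
Stratum 2 (2015–2019): n = 2242; a·d/n = 95·1591/2242 = 67.4153; b·c/n = 120·436/2242 = 23.3363
OR_MH = (221.9916 + 67.4153) / (49.2975 + 23.3363) = 289.4068 / 72.6338 = 3.98446

3.98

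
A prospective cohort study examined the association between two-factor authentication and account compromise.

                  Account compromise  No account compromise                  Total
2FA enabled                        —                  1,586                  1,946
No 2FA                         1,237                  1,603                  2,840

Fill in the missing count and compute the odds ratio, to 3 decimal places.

The missing cell is in the exposed row: 1946 − 1586 = 360.
So a = 360, b = 1586, c = 1237, d = 1603.
OR = (a·d)/(b·c) = (360 × 1603) / (1586 × 1237) = 577080 / 1961882 = 0.29415

0.294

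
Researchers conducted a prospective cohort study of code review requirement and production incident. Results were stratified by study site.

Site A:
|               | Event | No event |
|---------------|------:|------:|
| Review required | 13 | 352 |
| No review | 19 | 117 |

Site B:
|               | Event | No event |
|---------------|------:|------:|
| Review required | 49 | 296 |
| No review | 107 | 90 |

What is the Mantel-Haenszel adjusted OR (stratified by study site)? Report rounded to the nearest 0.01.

OR_MH = Σ(aᵢdᵢ/nᵢ) / Σ(bᵢcᵢ/nᵢ), where nᵢ is the stratum total.
Stratum 1 (Site A): n = 501; a·d/n = 13·117/501 = 3.0359; b·c/n = 352·19/501 = 13.3493
Stratum 2 (Site B): n = 542; a·d/n = 49·90/542 = 8.1365; b·c/n = 296·107/542 = 58.4354
OR_MH = (3.0359 + 8.1365) / (13.3493 + 58.4354) = 11.1725 / 71.7847 = 0.15564

0.16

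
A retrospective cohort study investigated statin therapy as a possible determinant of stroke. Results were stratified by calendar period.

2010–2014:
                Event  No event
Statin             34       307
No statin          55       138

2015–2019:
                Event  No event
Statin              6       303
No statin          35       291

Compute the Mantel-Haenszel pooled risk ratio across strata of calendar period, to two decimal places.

RR_MH = Σ(aᵢ·n₀ᵢ/nᵢ) / Σ(cᵢ·n₁ᵢ/nᵢ), with n₁ᵢ = aᵢ+bᵢ (exposed), n₀ᵢ = cᵢ+dᵢ (unexposed), nᵢ = n₁ᵢ+n₀ᵢ.
Stratum 1 (2010–2014): n₁ = 341, n₀ = 193, n = 534; a·n₀/n = 34·193/534 = 12.2884; c·n₁/n = 55·341/534 = 35.1217
Stratum 2 (2015–2019): n₁ = 309, n₀ = 326, n = 635; a·n₀/n = 6·326/635 = 3.0803; c·n₁/n = 35·309/635 = 17.0315
RR_MH = (12.2884 + 3.0803) / (35.1217 + 17.0315) = 15.3687 / 52.1532 = 0.29468

0.29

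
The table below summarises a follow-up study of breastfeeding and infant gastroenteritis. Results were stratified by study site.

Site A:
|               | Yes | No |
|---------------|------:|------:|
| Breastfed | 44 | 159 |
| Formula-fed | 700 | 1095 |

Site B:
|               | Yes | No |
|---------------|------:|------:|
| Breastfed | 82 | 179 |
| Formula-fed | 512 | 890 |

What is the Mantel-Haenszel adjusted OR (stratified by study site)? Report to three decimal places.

OR_MH = Σ(aᵢdᵢ/nᵢ) / Σ(bᵢcᵢ/nᵢ), where nᵢ is the stratum total.
Stratum 1 (Site A): n = 1998; a·d/n = 44·1095/1998 = 24.1141; b·c/n = 159·700/1998 = 55.7057
Stratum 2 (Site B): n = 1663; a·d/n = 82·890/1663 = 43.8845; b·c/n = 179·512/1663 = 55.1100
OR_MH = (24.1141 + 43.8845) / (55.7057 + 55.1100) = 67.9987 / 110.8157 = 0.61362

0.614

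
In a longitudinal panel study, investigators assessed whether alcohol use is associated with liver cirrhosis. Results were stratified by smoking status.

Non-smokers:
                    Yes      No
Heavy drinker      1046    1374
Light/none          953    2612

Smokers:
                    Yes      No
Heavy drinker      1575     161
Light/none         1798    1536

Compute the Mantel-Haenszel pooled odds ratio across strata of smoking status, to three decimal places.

OR_MH = Σ(aᵢdᵢ/nᵢ) / Σ(bᵢcᵢ/nᵢ), where nᵢ is the stratum total.
Stratum 1 (Non-smokers): n = 5985; a·d/n = 1046·2612/5985 = 456.4999; b·c/n = 1374·953/5985 = 218.7840
Stratum 2 (Smokers): n = 5070; a·d/n = 1575·1536/5070 = 477.1598; b·c/n = 161·1798/5070 = 57.0963
OR_MH = (456.4999 + 477.1598) / (218.7840 + 57.0963) = 933.6597 / 275.8802 = 3.38429

3.384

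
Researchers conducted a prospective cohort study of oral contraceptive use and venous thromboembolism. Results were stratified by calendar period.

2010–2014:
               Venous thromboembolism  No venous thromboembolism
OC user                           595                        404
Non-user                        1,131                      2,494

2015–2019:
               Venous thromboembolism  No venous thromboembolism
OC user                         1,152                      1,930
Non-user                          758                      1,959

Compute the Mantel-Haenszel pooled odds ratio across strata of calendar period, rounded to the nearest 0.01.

OR_MH = Σ(aᵢdᵢ/nᵢ) / Σ(bᵢcᵢ/nᵢ), where nᵢ is the stratum total.
Stratum 1 (2010–2014): n = 4624; a·d/n = 595·2494/4624 = 320.9191; b·c/n = 404·1131/4624 = 98.8157
Stratum 2 (2015–2019): n = 5799; a·d/n = 1152·1959/5799 = 389.1650; b·c/n = 1930·758/5799 = 252.2745
OR_MH = (320.9191 + 389.1650) / (98.8157 + 252.2745) = 710.0841 / 351.0903 = 2.02251

2.02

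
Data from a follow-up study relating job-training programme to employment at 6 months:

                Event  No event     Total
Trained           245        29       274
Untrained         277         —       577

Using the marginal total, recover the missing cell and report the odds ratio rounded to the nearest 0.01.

The missing cell is in the unexposed row: 577 − 277 = 300.
So a = 245, b = 29, c = 277, d = 300.
OR = (a·d)/(b·c) = (245 × 300) / (29 × 277) = 73500 / 8033 = 9.14976

9.15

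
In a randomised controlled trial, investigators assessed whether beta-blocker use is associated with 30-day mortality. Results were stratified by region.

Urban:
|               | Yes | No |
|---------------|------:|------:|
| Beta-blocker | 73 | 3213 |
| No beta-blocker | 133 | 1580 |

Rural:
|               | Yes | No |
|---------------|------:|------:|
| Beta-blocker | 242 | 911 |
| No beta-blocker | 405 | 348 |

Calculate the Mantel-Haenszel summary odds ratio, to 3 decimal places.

0.241

OR_MH = Σ(aᵢdᵢ/nᵢ) / Σ(bᵢcᵢ/nᵢ), where nᵢ is the stratum total.
Stratum 1 (Urban): n = 4999; a·d/n = 73·1580/4999 = 23.0726; b·c/n = 3213·133/4999 = 85.4829
Stratum 2 (Rural): n = 1906; a·d/n = 242·348/1906 = 44.1847; b·c/n = 911·405/1906 = 193.5756
OR_MH = (23.0726 + 44.1847) / (85.4829 + 193.5756) = 67.2573 / 279.0584 = 0.24102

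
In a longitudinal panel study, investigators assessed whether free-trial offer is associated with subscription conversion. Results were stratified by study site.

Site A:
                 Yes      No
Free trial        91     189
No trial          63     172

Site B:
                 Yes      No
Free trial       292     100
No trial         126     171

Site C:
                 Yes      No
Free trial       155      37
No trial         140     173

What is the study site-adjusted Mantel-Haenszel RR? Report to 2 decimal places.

1.66

RR_MH = Σ(aᵢ·n₀ᵢ/nᵢ) / Σ(cᵢ·n₁ᵢ/nᵢ), with n₁ᵢ = aᵢ+bᵢ (exposed), n₀ᵢ = cᵢ+dᵢ (unexposed), nᵢ = n₁ᵢ+n₀ᵢ.
Stratum 1 (Site A): n₁ = 280, n₀ = 235, n = 515; a·n₀/n = 91·235/515 = 41.5243; c·n₁/n = 63·280/515 = 34.2524
Stratum 2 (Site B): n₁ = 392, n₀ = 297, n = 689; a·n₀/n = 292·297/689 = 125.8694; c·n₁/n = 126·392/689 = 71.6865
Stratum 3 (Site C): n₁ = 192, n₀ = 313, n = 505; a·n₀/n = 155·313/505 = 96.0693; c·n₁/n = 140·192/505 = 53.2277
RR_MH = (41.5243 + 125.8694 + 96.0693) / (34.2524 + 71.6865 + 53.2277) = 263.4630 / 159.1667 = 1.65526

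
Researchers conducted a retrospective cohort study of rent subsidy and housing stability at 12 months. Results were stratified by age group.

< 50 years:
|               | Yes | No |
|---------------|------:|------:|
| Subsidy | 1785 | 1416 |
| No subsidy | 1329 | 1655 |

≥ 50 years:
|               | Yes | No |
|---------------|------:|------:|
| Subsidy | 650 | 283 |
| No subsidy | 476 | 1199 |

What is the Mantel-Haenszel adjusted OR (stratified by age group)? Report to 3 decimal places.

2.182

OR_MH = Σ(aᵢdᵢ/nᵢ) / Σ(bᵢcᵢ/nᵢ), where nᵢ is the stratum total.
Stratum 1 (< 50 years): n = 6185; a·d/n = 1785·1655/6185 = 477.6354; b·c/n = 1416·1329/6185 = 304.2626
Stratum 2 (≥ 50 years): n = 2608; a·d/n = 650·1199/2608 = 298.8305; b·c/n = 283·476/2608 = 51.6518
OR_MH = (477.6354 + 298.8305) / (304.2626 + 51.6518) = 776.4659 / 355.9144 = 2.18161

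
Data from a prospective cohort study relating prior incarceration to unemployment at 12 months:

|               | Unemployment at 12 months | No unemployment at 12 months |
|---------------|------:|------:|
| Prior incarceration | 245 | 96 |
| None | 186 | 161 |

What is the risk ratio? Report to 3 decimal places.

1.340

Cells: a = 245, b = 96, c = 186, d = 161.
Risk in exposed = 245/341 = 0.71848; risk in unexposed = 186/347 = 0.53602.
RR = 0.71848 / 0.53602 = 1.34038
The risk among the exposed is 1.34 times that among the unexposed.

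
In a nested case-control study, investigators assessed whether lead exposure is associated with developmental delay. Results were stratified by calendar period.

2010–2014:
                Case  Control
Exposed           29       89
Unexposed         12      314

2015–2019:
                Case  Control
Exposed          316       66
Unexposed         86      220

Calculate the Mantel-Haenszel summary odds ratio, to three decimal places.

11.408

OR_MH = Σ(aᵢdᵢ/nᵢ) / Σ(bᵢcᵢ/nᵢ), where nᵢ is the stratum total.
Stratum 1 (2010–2014): n = 444; a·d/n = 29·314/444 = 20.5090; b·c/n = 89·12/444 = 2.4054
Stratum 2 (2015–2019): n = 688; a·d/n = 316·220/688 = 101.0465; b·c/n = 66·86/688 = 8.2500
OR_MH = (20.5090 + 101.0465) / (2.4054 + 8.2500) = 121.5555 / 10.6554 = 11.40787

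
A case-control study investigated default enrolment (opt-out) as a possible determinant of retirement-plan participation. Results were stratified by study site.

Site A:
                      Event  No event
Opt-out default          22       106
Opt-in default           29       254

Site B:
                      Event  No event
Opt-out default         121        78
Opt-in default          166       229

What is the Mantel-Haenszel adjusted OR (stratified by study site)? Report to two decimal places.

2.06

OR_MH = Σ(aᵢdᵢ/nᵢ) / Σ(bᵢcᵢ/nᵢ), where nᵢ is the stratum total.
Stratum 1 (Site A): n = 411; a·d/n = 22·254/411 = 13.5961; b·c/n = 106·29/411 = 7.4793
Stratum 2 (Site B): n = 594; a·d/n = 121·229/594 = 46.6481; b·c/n = 78·166/594 = 21.7980
OR_MH = (13.5961 + 46.6481) / (7.4793 + 21.7980) = 60.2443 / 29.2773 = 2.05771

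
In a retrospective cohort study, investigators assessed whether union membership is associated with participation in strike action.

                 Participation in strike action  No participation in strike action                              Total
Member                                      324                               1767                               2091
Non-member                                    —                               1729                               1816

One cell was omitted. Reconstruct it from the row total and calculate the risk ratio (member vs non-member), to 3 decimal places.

The missing cell is in the unexposed row: 1816 − 1729 = 87.
So a = 324, b = 1767, c = 87, d = 1729.
RR = [a/(a+b)] / [c/(c+d)] = (324/2091) / (87/1816) = 0.15495/0.04791 = 3.23435

3.234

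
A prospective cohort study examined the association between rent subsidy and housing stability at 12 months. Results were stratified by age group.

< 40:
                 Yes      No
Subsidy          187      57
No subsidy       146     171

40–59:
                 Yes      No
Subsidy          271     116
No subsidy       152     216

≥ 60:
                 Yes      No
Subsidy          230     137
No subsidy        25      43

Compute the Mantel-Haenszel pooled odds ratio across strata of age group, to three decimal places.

3.414

OR_MH = Σ(aᵢdᵢ/nᵢ) / Σ(bᵢcᵢ/nᵢ), where nᵢ is the stratum total.
Stratum 1 (< 40): n = 561; a·d/n = 187·171/561 = 57.0000; b·c/n = 57·146/561 = 14.8342
Stratum 2 (40–59): n = 755; a·d/n = 271·216/755 = 77.5311; b·c/n = 116·152/755 = 23.3536
Stratum 3 (≥ 60): n = 435; a·d/n = 230·43/435 = 22.7356; b·c/n = 137·25/435 = 7.8736
OR_MH = (57.0000 + 77.5311 + 22.7356) / (14.8342 + 23.3536 + 7.8736) = 157.2668 / 46.0614 = 3.41428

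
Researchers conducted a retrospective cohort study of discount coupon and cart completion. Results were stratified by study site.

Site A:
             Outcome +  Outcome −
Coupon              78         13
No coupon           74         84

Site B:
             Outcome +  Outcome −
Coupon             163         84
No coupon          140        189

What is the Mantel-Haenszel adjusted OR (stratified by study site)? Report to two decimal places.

OR_MH = Σ(aᵢdᵢ/nᵢ) / Σ(bᵢcᵢ/nᵢ), where nᵢ is the stratum total.
Stratum 1 (Site A): n = 249; a·d/n = 78·84/249 = 26.3133; b·c/n = 13·74/249 = 3.8635
Stratum 2 (Site B): n = 576; a·d/n = 163·189/576 = 53.4844; b·c/n = 84·140/576 = 20.4167
OR_MH = (26.3133 + 53.4844) / (3.8635 + 20.4167) = 79.7976 / 24.2801 = 3.28654

3.29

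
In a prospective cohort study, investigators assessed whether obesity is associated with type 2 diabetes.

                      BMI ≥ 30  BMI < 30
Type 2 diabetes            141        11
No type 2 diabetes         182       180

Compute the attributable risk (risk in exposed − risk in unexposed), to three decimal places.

0.379

Reading the table with exposure as columns: a = 141 (BMI ≥ 30, case), b = 182 (BMI ≥ 30, non-case), c = 11 (BMI < 30, case), d = 180.
Risk in exposed = 141/323 = 0.436533; risk in unexposed = 11/191 = 0.057592.
Risk difference = 0.436533 − 0.057592 = 0.378941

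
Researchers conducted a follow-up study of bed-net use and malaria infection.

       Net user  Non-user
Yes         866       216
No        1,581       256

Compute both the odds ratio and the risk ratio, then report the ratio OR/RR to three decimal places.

0.839

Reading the table with exposure as columns: a = 866 (Net user, case), b = 1581 (Net user, non-case), c = 216 (Non-user, case), d = 256.
OR = (866·256)/(1581·216) = 221696/341496 = 0.64919
Risk in exposed = 866/2447 = 0.35390; risk in unexposed = 216/472 = 0.45763; RR = 0.77334
OR/RR = 0.64919 / 0.77334 = 0.83946
The outcome is not rare, so the OR lies further from 1 than the RR.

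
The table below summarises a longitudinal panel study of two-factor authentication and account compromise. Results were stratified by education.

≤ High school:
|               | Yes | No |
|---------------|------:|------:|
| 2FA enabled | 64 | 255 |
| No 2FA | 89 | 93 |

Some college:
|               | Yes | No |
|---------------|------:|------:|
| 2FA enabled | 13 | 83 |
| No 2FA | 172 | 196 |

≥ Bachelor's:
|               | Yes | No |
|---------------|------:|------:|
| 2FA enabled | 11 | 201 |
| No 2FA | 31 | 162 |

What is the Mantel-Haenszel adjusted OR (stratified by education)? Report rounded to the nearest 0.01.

0.24

OR_MH = Σ(aᵢdᵢ/nᵢ) / Σ(bᵢcᵢ/nᵢ), where nᵢ is the stratum total.
Stratum 1 (≤ High school): n = 501; a·d/n = 64·93/501 = 11.8802; b·c/n = 255·89/501 = 45.2994
Stratum 2 (Some college): n = 464; a·d/n = 13·196/464 = 5.4914; b·c/n = 83·172/464 = 30.7672
Stratum 3 (≥ Bachelor's): n = 405; a·d/n = 11·162/405 = 4.4000; b·c/n = 201·31/405 = 15.3852
OR_MH = (11.8802 + 5.4914 + 4.4000) / (45.2994 + 30.7672 + 15.3852) = 21.7716 / 91.4518 = 0.23807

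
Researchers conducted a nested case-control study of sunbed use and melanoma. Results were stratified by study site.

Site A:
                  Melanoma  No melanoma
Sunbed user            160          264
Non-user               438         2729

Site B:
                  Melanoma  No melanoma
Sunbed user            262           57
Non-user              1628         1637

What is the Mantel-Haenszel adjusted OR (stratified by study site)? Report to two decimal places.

4.15

OR_MH = Σ(aᵢdᵢ/nᵢ) / Σ(bᵢcᵢ/nᵢ), where nᵢ is the stratum total.
Stratum 1 (Site A): n = 3591; a·d/n = 160·2729/3591 = 121.5929; b·c/n = 264·438/3591 = 32.2005
Stratum 2 (Site B): n = 3584; a·d/n = 262·1637/3584 = 119.6691; b·c/n = 57·1628/3584 = 25.8917
OR_MH = (121.5929 + 119.6691) / (32.2005 + 25.8917) = 241.2620 / 58.0922 = 4.15308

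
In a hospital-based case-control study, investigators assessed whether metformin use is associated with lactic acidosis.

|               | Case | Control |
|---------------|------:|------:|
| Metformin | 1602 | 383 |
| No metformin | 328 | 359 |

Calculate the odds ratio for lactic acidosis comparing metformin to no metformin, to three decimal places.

Cells: a = 1602, b = 383, c = 328, d = 359.
OR = (a·d)/(b·c) = (1602 × 359) / (383 × 328) = 575118 / 125624 = 4.57809
The odds of lactic acidosis are about 4.58 times as high in the metformin group.

4.578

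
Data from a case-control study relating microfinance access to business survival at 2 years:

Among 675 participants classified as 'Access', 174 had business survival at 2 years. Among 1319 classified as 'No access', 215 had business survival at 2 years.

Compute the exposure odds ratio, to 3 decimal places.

From the description: a = 174, b = 501, c = 215, d = 1104.
OR = (a·d)/(b·c) = (174 × 1104) / (501 × 215) = 192096 / 107715 = 1.78337
The odds of business survival at 2 years are about 1.78 times as high in the access group.

1.783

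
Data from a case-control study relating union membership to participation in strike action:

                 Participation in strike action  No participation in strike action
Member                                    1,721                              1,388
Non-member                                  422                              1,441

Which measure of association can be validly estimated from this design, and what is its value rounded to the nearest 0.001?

4.234

Cells: a = 1721, b = 1388, c = 422, d = 1441.
This is a case-control study: participants were sampled on outcome status, so risks in the source population cannot be estimated directly — relative risk is not valid here. The odds ratio is the appropriate measure.
OR = (a·d)/(b·c) = (1721 × 1441) / (1388 × 422) = 2479961 / 585736 = 4.23392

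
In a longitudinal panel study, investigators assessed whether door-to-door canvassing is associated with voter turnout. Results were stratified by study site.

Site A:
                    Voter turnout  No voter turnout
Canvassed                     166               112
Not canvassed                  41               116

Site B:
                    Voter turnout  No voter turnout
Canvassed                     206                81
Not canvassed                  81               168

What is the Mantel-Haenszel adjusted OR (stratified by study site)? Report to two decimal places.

OR_MH = Σ(aᵢdᵢ/nᵢ) / Σ(bᵢcᵢ/nᵢ), where nᵢ is the stratum total.
Stratum 1 (Site A): n = 435; a·d/n = 166·116/435 = 44.2667; b·c/n = 112·41/435 = 10.5563
Stratum 2 (Site B): n = 536; a·d/n = 206·168/536 = 64.5672; b·c/n = 81·81/536 = 12.2407
OR_MH = (44.2667 + 64.5672) / (10.5563 + 12.2407) = 108.8338 / 22.7970 = 4.77404

4.77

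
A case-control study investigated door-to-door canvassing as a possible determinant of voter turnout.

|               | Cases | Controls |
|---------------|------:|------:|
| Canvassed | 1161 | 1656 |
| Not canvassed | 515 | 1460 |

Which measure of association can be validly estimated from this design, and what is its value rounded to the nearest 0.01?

1.99

Cells: a = 1161, b = 1656, c = 515, d = 1460.
This is a case-control study: participants were sampled on outcome status, so risks in the source population cannot be estimated directly — relative risk is not valid here. The odds ratio is the appropriate measure.
OR = (a·d)/(b·c) = (1161 × 1460) / (1656 × 515) = 1695060 / 852840 = 1.98755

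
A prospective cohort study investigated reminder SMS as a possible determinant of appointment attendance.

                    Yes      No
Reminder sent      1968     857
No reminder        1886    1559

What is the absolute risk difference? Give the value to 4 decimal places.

Cells: a = 1968, b = 857, c = 1886, d = 1559.
Risk in exposed = 1968/2825 = 0.696637; risk in unexposed = 1886/3445 = 0.547460.
Risk difference = 0.696637 − 0.547460 = 0.149177

0.1492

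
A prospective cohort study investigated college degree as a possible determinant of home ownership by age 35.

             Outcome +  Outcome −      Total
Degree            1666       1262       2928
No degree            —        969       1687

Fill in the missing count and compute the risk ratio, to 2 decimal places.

The missing cell is in the unexposed row: 1687 − 969 = 718.
So a = 1666, b = 1262, c = 718, d = 969.
RR = [a/(a+b)] / [c/(c+d)] = (1666/2928) / (718/1687) = 0.56899/0.42561 = 1.33689

1.34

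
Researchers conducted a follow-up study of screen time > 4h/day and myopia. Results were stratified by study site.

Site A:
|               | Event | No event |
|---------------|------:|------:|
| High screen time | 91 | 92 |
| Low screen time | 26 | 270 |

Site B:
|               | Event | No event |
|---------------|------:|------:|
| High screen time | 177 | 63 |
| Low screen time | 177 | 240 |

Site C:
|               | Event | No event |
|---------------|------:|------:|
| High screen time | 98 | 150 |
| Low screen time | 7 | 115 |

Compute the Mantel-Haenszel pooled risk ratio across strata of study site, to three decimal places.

RR_MH = Σ(aᵢ·n₀ᵢ/nᵢ) / Σ(cᵢ·n₁ᵢ/nᵢ), with n₁ᵢ = aᵢ+bᵢ (exposed), n₀ᵢ = cᵢ+dᵢ (unexposed), nᵢ = n₁ᵢ+n₀ᵢ.
Stratum 1 (Site A): n₁ = 183, n₀ = 296, n = 479; a·n₀/n = 91·296/479 = 56.2338; c·n₁/n = 26·183/479 = 9.9332
Stratum 2 (Site B): n₁ = 240, n₀ = 417, n = 657; a·n₀/n = 177·417/657 = 112.3425; c·n₁/n = 177·240/657 = 64.6575
Stratum 3 (Site C): n₁ = 248, n₀ = 122, n = 370; a·n₀/n = 98·122/370 = 32.3135; c·n₁/n = 7·248/370 = 4.6919
RR_MH = (56.2338 + 112.3425 + 32.3135) / (9.9332 + 64.6575 + 4.6919) = 200.8898 / 79.2826 = 2.53384

2.534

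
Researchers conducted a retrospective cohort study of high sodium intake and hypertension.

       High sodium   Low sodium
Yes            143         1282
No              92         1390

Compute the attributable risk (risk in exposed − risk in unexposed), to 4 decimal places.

Reading the table with exposure as columns: a = 143 (High sodium, case), b = 92 (High sodium, non-case), c = 1282 (Low sodium, case), d = 1390.
Risk in exposed = 143/235 = 0.608511; risk in unexposed = 1282/2672 = 0.479790.
Risk difference = 0.608511 − 0.479790 = 0.128720

0.1287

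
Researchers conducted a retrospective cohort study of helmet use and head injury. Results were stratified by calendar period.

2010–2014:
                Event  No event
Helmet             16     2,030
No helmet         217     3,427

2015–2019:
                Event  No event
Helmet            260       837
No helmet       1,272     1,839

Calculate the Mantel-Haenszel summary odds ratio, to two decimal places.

OR_MH = Σ(aᵢdᵢ/nᵢ) / Σ(bᵢcᵢ/nᵢ), where nᵢ is the stratum total.
Stratum 1 (2010–2014): n = 5690; a·d/n = 16·3427/5690 = 9.6366; b·c/n = 2030·217/5690 = 77.4183
Stratum 2 (2015–2019): n = 4208; a·d/n = 260·1839/4208 = 113.6264; b·c/n = 837·1272/4208 = 253.0095
OR_MH = (9.6366 + 113.6264) / (77.4183 + 253.0095) = 123.2630 / 330.4278 = 0.37304

0.37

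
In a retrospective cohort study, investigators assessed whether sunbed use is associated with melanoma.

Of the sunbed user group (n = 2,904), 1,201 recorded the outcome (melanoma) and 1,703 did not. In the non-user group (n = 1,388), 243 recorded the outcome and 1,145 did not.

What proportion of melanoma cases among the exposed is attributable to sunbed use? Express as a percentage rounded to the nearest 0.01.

57.67

From the description: a = 1201, b = 1703, c = 243, d = 1145.
Risk in exposed = 1201/2904 = 0.41357; risk in unexposed = 243/1388 = 0.17507.
RR = 0.41357/0.17507 = 2.36227
AR% = (RR − 1)/RR × 100 = (2.36227 − 1)/2.36227 × 100 = 57.6678%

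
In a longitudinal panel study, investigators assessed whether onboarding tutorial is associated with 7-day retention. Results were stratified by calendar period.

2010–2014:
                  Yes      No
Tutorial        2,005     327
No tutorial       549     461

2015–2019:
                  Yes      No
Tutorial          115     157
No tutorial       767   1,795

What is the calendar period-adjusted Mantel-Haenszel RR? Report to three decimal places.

1.554

RR_MH = Σ(aᵢ·n₀ᵢ/nᵢ) / Σ(cᵢ·n₁ᵢ/nᵢ), with n₁ᵢ = aᵢ+bᵢ (exposed), n₀ᵢ = cᵢ+dᵢ (unexposed), nᵢ = n₁ᵢ+n₀ᵢ.
Stratum 1 (2010–2014): n₁ = 2332, n₀ = 1010, n = 3342; a·n₀/n = 2005·1010/3342 = 605.9396; c·n₁/n = 549·2332/3342 = 383.0844
Stratum 2 (2015–2019): n₁ = 272, n₀ = 2562, n = 2834; a·n₀/n = 115·2562/2834 = 103.9626; c·n₁/n = 767·272/2834 = 73.6147
RR_MH = (605.9396 + 103.9626) / (383.0844 + 73.6147) = 709.9022 / 456.6991 = 1.55442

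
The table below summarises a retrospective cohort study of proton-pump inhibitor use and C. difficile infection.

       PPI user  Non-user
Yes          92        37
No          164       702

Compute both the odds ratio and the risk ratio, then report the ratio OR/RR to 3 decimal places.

1.483

Reading the table with exposure as columns: a = 92 (PPI user, case), b = 164 (PPI user, non-case), c = 37 (Non-user, case), d = 702.
OR = (92·702)/(164·37) = 64584/6068 = 10.64338
Risk in exposed = 92/256 = 0.35938; risk in unexposed = 37/739 = 0.05007; RR = 7.17779
OR/RR = 10.64338 / 7.17779 = 1.48282
The outcome is not rare, so the OR lies further from 1 than the RR.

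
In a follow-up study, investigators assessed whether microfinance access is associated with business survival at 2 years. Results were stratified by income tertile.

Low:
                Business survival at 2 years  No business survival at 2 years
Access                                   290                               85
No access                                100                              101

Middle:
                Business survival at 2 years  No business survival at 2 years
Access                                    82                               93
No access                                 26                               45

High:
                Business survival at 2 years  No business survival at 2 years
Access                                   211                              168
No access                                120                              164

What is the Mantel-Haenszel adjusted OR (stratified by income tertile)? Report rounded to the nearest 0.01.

OR_MH = Σ(aᵢdᵢ/nᵢ) / Σ(bᵢcᵢ/nᵢ), where nᵢ is the stratum total.
Stratum 1 (Low): n = 576; a·d/n = 290·101/576 = 50.8507; b·c/n = 85·100/576 = 14.7569
Stratum 2 (Middle): n = 246; a·d/n = 82·45/246 = 15.0000; b·c/n = 93·26/246 = 9.8293
Stratum 3 (High): n = 663; a·d/n = 211·164/663 = 52.1931; b·c/n = 168·120/663 = 30.4072
OR_MH = (50.8507 + 15.0000 + 52.1931) / (14.7569 + 9.8293 + 30.4072) = 118.0438 / 54.9935 = 2.14651

2.15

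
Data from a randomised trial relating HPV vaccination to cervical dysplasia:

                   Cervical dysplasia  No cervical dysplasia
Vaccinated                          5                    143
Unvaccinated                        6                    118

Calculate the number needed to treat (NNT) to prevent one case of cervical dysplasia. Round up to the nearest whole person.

69

Risk in treated group = 5/148 = 0.03378; risk in control = 6/124 = 0.04839.
Absolute risk reduction = 0.04839 − 0.03378 = 0.01460
NNT = 1 / ARR = 1 / 0.01460 = 68.478 → round up → 69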